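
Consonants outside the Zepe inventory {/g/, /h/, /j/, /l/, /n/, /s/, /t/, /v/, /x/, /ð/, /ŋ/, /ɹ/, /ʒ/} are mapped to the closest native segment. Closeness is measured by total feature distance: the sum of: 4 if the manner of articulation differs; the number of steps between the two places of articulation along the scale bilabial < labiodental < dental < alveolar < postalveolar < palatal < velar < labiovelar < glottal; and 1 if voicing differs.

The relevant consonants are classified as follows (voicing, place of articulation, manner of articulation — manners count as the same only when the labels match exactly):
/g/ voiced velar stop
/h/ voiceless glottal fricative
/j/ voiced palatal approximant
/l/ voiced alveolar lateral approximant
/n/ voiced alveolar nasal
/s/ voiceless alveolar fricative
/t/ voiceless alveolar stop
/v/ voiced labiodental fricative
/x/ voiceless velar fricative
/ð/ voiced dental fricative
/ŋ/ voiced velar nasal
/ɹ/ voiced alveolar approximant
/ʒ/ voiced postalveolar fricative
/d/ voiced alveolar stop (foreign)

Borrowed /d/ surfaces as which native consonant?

/t/ is closest: same manner (stop), place distance 0 (alveolar→alveolar), voicing differs (+1); total 1. Next closest is /g/ at distance 3.

t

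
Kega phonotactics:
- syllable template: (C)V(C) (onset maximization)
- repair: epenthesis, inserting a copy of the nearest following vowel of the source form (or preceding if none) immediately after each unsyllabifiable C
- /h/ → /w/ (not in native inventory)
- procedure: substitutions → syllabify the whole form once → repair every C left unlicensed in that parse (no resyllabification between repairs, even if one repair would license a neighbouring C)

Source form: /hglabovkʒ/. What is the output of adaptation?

Substitution: /h/ → /w/, giving /wglabovkʒ/.
Under (C)V(C), the unsyllabifiable consonants are /w/, /g/, /k/, /ʒ/ (at most one coda consonant is licensed; onsets are limited to one consonant).
Epenthesis after each stranded consonant: /w/ → /wa/, /g/ → /ga/, /k/ → /ko/, /ʒ/ → /ʒo/.

wagalabovkoʒo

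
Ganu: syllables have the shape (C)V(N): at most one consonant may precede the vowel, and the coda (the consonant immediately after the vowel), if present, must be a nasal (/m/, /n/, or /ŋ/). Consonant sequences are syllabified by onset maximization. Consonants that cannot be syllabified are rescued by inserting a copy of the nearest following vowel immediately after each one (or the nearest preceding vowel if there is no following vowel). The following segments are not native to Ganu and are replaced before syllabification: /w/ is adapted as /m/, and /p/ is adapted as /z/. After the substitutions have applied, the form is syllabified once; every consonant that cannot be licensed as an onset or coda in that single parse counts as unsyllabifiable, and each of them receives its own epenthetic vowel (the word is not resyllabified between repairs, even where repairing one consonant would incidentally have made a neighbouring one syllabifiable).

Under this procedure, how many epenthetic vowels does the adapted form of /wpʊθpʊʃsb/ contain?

5

After substitution the input is /mzʊθzʊʃsb/.
The unsyllabifiable consonants are /m/, /θ/, /ʃ/, /s/, /b/; each receives one epenthetic vowel.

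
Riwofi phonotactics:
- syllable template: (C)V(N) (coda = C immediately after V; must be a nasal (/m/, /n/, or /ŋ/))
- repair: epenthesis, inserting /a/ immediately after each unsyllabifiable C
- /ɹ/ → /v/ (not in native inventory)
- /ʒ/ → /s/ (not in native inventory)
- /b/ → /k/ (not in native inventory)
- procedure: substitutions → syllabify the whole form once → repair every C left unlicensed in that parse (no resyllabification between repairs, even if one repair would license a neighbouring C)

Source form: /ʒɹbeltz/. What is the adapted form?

Substitution: /ʒ/ → /s/, /ɹ/ → /v/, /b/ → /k/, giving /svkeltz/.
Syllabifying with onset maximization leaves /s/, /v/, /l/, /t/, /z/ stranded (only a nasal (/m/, /n/, or /ŋ/) is licensed in coda position; onsets are limited to one consonant).
Each unlicensed consonant becomes the onset of a new syllable: /s/ → /sa/, /v/ → /va/, /l/ → /la/, /t/ → /ta/, /z/ → /za/.

savakelataza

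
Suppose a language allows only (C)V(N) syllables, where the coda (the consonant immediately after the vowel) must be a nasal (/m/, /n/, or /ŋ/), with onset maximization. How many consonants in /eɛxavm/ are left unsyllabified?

Syllabifying with onset maximization leaves /v/, /m/ stranded (only a nasal (/m/, /n/, or /ŋ/) is licensed in coda position; onsets are limited to one consonant).

2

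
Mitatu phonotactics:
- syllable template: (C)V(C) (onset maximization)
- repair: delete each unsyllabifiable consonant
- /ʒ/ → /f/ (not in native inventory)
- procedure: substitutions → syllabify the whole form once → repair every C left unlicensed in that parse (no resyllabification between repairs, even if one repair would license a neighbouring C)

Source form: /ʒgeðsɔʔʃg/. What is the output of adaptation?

Substitution: /ʒ/ → /f/, giving /fgeðsɔʔʃg/.
Under (C)V(C), the unsyllabifiable consonants are /f/, /ʃ/, /g/ (at most one coda consonant is licensed; onsets are limited to one consonant).
Deleting the stranded consonants removes /f/, /ʃ/, /g/.

geðsɔʔ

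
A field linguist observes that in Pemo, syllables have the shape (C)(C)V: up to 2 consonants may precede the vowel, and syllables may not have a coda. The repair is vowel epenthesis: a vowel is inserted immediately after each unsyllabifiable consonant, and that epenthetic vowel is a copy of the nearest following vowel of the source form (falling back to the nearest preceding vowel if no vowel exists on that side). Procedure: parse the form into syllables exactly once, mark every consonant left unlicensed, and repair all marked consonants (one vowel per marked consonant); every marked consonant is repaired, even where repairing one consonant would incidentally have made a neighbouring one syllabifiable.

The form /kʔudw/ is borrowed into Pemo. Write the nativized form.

kʔuduwu

The consonants /d/, /w/ cannot be parsed into a legal (C)(C)V syllable (no codas are permitted; onsets may contain at most 2 consonants).
Epenthesis after each stranded consonant: /d/ → /du/, /w/ → /wu/.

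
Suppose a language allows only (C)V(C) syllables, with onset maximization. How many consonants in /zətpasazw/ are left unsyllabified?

1

The consonants /w/ cannot be parsed into a legal (C)V(C) syllable (at most one coda consonant is licensed; onsets are limited to one consonant).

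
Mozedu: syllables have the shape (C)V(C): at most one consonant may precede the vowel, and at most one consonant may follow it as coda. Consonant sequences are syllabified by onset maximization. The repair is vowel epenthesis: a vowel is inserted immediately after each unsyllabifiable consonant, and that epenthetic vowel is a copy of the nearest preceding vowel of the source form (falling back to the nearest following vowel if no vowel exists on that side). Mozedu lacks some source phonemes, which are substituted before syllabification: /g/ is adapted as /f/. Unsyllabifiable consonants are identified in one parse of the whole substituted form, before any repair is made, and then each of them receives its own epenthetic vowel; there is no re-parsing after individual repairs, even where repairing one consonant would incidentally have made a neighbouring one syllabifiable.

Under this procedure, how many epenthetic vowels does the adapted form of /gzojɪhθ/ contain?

2

After substitution the input is /fzojɪhθ/.
The unsyllabifiable consonants are /f/, /θ/; each receives one epenthetic vowel.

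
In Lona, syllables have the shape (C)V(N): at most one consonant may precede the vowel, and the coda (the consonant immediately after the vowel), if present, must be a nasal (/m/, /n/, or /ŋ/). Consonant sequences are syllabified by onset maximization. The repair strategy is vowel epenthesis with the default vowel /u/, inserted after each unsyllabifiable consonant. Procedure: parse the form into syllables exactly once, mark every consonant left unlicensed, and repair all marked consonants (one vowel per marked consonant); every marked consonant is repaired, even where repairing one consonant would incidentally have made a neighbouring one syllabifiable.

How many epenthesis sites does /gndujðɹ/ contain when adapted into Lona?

5

The unsyllabifiable consonants are /g/, /n/, /j/, /ð/, /ɹ/; each receives one epenthetic vowel.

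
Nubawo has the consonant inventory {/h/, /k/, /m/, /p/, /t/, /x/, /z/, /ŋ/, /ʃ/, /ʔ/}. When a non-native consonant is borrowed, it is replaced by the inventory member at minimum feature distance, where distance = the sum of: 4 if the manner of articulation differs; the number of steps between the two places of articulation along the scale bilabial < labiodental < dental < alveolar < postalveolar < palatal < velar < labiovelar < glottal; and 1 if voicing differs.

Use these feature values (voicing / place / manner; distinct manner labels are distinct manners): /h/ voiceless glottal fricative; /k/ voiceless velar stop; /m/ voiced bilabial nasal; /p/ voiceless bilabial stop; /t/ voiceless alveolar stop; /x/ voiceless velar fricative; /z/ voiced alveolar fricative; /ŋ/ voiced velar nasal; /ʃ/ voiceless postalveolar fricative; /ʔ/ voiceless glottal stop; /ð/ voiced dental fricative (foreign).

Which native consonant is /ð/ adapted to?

z

/z/ is closest: same manner (fricative), place distance 1 (dental→alveolar), same voicing; total 1. Next closest is /ʃ/ at distance 3.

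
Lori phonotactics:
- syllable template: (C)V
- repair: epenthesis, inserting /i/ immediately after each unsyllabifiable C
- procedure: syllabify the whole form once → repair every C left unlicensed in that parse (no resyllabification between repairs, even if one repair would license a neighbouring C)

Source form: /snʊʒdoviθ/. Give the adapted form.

Syllabifying with onset maximization leaves /s/, /ʒ/, /θ/ stranded (no codas are permitted; onsets are limited to one consonant).
Inserting the epenthetic vowel yields /s/ → /si/, /ʒ/ → /ʒi/, /θ/ → /θi/.

sinʊʒidoviθi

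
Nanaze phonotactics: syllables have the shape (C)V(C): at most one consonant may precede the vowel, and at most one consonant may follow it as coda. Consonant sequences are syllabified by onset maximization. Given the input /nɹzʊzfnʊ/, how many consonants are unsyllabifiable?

Under (C)V(C), the unsyllabifiable consonants are /n/, /ɹ/, /f/ (at most one coda consonant is licensed; onsets are limited to one consonant).

3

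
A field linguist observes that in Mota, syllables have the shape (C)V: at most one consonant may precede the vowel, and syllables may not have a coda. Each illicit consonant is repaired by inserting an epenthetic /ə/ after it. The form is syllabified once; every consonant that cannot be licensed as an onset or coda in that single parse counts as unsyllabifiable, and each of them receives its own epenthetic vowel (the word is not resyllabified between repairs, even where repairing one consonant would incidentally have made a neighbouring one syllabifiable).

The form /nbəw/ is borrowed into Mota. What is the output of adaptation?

The consonants /n/, /w/ cannot be parsed into a legal (C)V syllable (no codas are permitted; onsets are limited to one consonant).
Each unlicensed consonant becomes the onset of a new syllable: /n/ → /nə/, /w/ → /wə/.

nəbəwə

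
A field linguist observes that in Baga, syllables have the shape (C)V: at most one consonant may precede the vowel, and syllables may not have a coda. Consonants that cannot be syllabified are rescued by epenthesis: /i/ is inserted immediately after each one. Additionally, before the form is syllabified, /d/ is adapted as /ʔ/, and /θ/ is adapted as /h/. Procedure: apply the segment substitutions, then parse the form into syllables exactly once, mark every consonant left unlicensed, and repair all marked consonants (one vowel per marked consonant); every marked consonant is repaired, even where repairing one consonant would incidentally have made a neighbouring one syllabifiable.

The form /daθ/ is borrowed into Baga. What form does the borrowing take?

Substitution: /d/ → /ʔ/, /θ/ → /h/, giving /ʔah/.
The consonants /h/ cannot be parsed into a legal (C)V syllable (no codas are permitted; onsets are limited to one consonant).
Each unlicensed consonant becomes the onset of a new syllable: /h/ → /hi/.

ʔahi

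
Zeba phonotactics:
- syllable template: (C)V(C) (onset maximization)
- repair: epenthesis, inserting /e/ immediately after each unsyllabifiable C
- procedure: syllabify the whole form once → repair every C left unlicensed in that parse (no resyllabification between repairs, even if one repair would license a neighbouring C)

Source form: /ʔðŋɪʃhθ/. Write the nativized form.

The consonants /ʔ/, /ð/, /h/, /θ/ cannot be parsed into a legal (C)V(C) syllable (at most one coda consonant is licensed; onsets are limited to one consonant).
Inserting the epenthetic vowel yields /ʔ/ → /ʔe/, /ð/ → /ðe/, /h/ → /he/, /θ/ → /θe/.

ʔeðeŋɪʃheθe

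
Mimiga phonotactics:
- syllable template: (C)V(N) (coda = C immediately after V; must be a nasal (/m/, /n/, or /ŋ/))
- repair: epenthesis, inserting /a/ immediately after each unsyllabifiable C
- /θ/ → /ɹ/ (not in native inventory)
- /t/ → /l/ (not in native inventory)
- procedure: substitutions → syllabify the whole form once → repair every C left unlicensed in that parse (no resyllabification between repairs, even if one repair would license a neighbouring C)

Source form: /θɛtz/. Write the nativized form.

Substitution: /θ/ → /ɹ/, /t/ → /l/, giving /ɹɛlz/.
The consonants /l/, /z/ cannot be parsed into a legal (C)V(N) syllable (only a nasal (/m/, /n/, or /ŋ/) is licensed in coda position; onsets are limited to one consonant).
Inserting the epenthetic vowel yields /l/ → /la/, /z/ → /za/.

ɹɛlaza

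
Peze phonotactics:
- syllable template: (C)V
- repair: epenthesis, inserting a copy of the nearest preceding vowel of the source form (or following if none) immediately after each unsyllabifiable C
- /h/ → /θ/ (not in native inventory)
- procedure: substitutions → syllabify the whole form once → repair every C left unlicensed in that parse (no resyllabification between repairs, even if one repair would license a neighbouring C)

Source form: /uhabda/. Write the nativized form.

Substitution: /h/ → /θ/, giving /uθabda/.
The consonants /b/ cannot be parsed into a legal (C)V syllable (no codas are permitted; onsets are limited to one consonant).
Inserting the epenthetic vowel yields /b/ → /ba/.

uθabada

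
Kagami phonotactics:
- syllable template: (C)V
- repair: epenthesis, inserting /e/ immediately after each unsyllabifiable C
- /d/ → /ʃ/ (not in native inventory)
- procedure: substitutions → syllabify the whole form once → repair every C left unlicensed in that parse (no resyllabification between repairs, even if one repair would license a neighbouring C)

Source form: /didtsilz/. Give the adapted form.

ʃiʃetesileze

Substitution: /d/ → /ʃ/, giving /ʃiʃtsilz/.
Under (C)V, the unsyllabifiable consonants are /ʃ/, /t/, /l/, /z/ (no codas are permitted; onsets are limited to one consonant).
Each unlicensed consonant becomes the onset of a new syllable: /ʃ/ → /ʃe/, /t/ → /te/, /l/ → /le/, /z/ → /ze/.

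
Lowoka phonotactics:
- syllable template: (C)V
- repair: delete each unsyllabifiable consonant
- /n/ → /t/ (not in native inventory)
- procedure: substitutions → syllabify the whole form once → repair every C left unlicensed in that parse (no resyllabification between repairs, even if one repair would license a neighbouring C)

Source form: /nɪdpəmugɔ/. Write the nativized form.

Substitution: /n/ → /t/, giving /tɪdpəmugɔ/.
Syllabifying with onset maximization leaves /d/ stranded (no codas are permitted; onsets are limited to one consonant).
Each unlicensed consonant is deleted: /d/.

tɪpəmugɔ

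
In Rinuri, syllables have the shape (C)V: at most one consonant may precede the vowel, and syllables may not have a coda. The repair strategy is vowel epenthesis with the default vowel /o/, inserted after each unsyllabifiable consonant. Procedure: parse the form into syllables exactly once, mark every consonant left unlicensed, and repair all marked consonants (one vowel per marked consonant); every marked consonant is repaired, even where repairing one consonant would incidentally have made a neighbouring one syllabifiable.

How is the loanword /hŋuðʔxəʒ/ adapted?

The consonants /h/, /ð/, /ʔ/, /ʒ/ cannot be parsed into a legal (C)V syllable (no codas are permitted; onsets are limited to one consonant).
Epenthesis after each stranded consonant: /h/ → /ho/, /ð/ → /ðo/, /ʔ/ → /ʔo/, /ʒ/ → /ʒo/.

hoŋuðoʔoxəʒo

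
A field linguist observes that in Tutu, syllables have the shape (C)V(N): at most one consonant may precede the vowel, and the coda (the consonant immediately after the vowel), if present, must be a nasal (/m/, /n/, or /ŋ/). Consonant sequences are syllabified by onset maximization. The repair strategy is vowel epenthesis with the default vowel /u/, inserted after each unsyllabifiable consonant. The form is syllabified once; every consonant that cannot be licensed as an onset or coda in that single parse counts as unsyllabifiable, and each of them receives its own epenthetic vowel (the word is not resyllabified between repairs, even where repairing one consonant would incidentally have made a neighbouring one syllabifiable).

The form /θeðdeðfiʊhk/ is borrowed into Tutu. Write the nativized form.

The consonants /ð/, /ð/, /h/, /k/ cannot be parsed into a legal (C)V(N) syllable (only a nasal (/m/, /n/, or /ŋ/) is licensed in coda position; onsets are limited to one consonant).
Inserting the epenthetic vowel yields /ð/ → /ðu/, /ð/ → /ðu/, /h/ → /hu/, /k/ → /ku/.

θeðudeðufiʊhuku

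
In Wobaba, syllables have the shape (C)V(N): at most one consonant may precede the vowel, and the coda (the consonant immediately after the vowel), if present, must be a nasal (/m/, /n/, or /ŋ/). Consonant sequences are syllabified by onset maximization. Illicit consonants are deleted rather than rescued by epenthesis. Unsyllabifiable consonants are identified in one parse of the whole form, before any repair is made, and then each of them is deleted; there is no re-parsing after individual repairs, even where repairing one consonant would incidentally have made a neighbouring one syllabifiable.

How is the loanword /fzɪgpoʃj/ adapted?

Syllabifying with onset maximization leaves /f/, /g/, /ʃ/, /j/ stranded (only a nasal (/m/, /n/, or /ŋ/) is licensed in coda position; onsets are limited to one consonant).
Each unlicensed consonant is deleted: /f/, /g/, /ʃ/, /j/.

zɪpo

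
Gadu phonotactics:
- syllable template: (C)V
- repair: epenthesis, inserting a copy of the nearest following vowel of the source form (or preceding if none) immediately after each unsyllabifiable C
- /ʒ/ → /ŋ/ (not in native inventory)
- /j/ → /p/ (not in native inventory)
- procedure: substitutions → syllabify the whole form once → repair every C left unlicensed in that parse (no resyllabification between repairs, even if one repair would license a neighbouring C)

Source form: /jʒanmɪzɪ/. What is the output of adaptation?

Substitution: /j/ → /p/, /ʒ/ → /ŋ/, giving /pŋanmɪzɪ/.
Syllabifying with onset maximization leaves /p/, /n/ stranded (no codas are permitted; onsets are limited to one consonant).
Each unlicensed consonant becomes the onset of a new syllable: /p/ → /pa/, /n/ → /nɪ/.

paŋanɪmɪzɪ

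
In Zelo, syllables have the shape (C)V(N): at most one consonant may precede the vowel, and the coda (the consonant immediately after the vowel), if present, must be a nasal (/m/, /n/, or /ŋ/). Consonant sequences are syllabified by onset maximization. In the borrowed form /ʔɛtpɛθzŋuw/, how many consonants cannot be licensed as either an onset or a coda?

4

Syllabifying with onset maximization leaves /t/, /θ/, /z/, /w/ stranded (only a nasal (/m/, /n/, or /ŋ/) is licensed in coda position; onsets are limited to one consonant).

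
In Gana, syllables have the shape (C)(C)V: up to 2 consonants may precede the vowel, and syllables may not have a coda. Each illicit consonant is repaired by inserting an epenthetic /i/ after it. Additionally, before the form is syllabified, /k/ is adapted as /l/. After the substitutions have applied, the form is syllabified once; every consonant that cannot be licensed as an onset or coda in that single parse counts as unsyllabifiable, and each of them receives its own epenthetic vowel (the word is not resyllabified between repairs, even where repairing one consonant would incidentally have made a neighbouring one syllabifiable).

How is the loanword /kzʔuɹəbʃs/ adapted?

lizʔuɹəbiʃisi

Substitution: /k/ → /l/, giving /lzʔuɹəbʃs/.
Syllabifying with onset maximization leaves /l/, /b/, /ʃ/, /s/ stranded (no codas are permitted; onsets may contain at most 2 consonants).
Inserting the epenthetic vowel yields /l/ → /li/, /b/ → /bi/, /ʃ/ → /ʃi/, /s/ → /si/.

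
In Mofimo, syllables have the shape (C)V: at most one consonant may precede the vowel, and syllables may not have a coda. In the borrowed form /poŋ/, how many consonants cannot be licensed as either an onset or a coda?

1

Under (C)V, the unsyllabifiable consonants are /ŋ/ (no codas are permitted; onsets are limited to one consonant).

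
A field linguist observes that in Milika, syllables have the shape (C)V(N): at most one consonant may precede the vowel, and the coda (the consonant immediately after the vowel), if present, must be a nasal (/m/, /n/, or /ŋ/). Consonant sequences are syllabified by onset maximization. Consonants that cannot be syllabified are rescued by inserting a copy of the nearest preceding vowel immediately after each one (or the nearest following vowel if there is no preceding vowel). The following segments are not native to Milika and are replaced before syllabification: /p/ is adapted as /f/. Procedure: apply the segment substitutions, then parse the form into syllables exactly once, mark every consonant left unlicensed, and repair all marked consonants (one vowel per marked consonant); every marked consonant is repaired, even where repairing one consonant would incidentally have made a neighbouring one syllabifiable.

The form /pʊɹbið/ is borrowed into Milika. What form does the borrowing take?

Substitution: /p/ → /f/, giving /fʊɹbið/.
Syllabifying with onset maximization leaves /ɹ/, /ð/ stranded (only a nasal (/m/, /n/, or /ŋ/) is licensed in coda position; onsets are limited to one consonant).
Each unlicensed consonant becomes the onset of a new syllable: /ɹ/ → /ɹʊ/, /ð/ → /ði/.

fʊɹʊbiði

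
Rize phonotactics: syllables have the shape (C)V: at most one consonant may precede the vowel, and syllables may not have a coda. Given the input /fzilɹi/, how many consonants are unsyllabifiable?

Under (C)V, the unsyllabifiable consonants are /f/, /l/ (no codas are permitted; onsets are limited to one consonant).

2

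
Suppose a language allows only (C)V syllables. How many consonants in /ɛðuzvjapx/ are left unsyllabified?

4

Under (C)V, the unsyllabifiable consonants are /z/, /v/, /p/, /x/ (no codas are permitted; onsets are limited to one consonant).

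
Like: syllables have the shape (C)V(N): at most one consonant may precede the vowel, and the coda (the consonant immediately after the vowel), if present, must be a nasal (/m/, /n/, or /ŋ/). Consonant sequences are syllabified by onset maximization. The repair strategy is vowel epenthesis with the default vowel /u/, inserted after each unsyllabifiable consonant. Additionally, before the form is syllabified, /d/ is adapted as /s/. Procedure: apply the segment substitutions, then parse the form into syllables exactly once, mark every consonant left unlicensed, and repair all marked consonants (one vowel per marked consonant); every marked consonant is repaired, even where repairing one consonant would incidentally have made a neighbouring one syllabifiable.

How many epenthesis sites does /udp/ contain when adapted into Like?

2

After substitution the input is /usp/.
The unsyllabifiable consonants are /s/, /p/; each receives one epenthetic vowel.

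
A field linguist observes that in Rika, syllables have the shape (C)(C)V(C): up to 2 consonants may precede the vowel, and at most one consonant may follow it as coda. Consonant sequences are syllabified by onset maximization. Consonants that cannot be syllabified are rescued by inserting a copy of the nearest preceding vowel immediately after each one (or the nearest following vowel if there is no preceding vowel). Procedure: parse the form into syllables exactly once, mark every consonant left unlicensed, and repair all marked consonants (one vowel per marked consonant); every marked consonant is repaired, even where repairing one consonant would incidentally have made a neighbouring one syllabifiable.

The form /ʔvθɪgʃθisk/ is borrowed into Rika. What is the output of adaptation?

Under (C)(C)V(C), the unsyllabifiable consonants are /ʔ/, /k/ (at most one coda consonant is licensed; onsets may contain at most 2 consonants).
Each unlicensed consonant becomes the onset of a new syllable: /ʔ/ → /ʔɪ/, /k/ → /ki/.

ʔɪvθɪgʃθiski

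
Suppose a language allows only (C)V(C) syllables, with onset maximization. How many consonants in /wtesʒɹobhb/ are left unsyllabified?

4

The consonants /w/, /ʒ/, /h/, /b/ cannot be parsed into a legal (C)V(C) syllable (at most one coda consonant is licensed; onsets are limited to one consonant).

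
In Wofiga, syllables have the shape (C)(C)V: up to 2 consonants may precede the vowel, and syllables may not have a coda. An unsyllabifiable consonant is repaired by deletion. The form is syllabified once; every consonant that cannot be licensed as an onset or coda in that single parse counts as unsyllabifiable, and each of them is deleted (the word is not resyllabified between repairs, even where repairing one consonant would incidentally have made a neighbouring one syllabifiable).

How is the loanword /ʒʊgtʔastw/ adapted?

Syllabifying with onset maximization leaves /g/, /s/, /t/, /w/ stranded (no codas are permitted; onsets may contain at most 2 consonants).
Deletion applies to /g/, /s/, /t/, /w/.

ʒʊtʔa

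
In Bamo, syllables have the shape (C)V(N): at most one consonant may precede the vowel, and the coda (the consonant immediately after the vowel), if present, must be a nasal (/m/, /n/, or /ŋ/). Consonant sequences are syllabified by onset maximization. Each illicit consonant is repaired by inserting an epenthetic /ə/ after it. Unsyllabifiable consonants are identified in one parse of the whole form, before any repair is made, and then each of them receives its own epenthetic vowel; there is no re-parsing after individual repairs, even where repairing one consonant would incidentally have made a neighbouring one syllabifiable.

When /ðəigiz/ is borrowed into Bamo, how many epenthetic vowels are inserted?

1

The unsyllabifiable consonants are /z/; each receives one epenthetic vowel.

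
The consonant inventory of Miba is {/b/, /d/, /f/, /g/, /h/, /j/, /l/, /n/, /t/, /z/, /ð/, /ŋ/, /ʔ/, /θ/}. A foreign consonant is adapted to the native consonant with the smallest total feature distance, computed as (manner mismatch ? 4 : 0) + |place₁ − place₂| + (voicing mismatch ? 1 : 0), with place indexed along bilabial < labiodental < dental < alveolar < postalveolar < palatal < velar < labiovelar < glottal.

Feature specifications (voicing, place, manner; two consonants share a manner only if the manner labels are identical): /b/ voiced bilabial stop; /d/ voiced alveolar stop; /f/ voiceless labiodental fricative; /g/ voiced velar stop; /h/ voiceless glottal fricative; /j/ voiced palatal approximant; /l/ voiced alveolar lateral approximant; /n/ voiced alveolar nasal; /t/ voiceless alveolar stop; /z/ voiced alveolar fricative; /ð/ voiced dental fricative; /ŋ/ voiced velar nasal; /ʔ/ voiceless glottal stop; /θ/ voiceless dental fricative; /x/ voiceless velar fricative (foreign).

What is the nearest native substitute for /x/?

h

/h/ is closest: same manner (fricative), place distance 2 (velar→glottal), same voicing; total 2. Next closest is /z/ at distance 4.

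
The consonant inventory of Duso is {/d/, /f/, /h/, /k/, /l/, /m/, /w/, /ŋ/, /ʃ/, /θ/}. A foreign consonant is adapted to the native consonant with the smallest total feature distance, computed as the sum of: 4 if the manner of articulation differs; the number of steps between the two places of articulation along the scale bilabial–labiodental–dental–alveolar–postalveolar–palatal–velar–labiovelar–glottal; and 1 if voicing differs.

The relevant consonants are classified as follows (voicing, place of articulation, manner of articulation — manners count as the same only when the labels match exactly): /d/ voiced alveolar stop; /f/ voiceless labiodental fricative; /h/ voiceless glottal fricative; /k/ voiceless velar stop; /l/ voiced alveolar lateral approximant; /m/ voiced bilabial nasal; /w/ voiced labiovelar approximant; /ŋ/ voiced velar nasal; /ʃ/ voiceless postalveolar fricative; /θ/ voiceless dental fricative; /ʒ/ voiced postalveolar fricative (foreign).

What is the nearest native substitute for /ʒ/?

/ʃ/ is closest: same manner (fricative), place distance 0 (postalveolar→postalveolar), voicing differs (+1); total 1. Next closest is /θ/ at distance 3.

ʃ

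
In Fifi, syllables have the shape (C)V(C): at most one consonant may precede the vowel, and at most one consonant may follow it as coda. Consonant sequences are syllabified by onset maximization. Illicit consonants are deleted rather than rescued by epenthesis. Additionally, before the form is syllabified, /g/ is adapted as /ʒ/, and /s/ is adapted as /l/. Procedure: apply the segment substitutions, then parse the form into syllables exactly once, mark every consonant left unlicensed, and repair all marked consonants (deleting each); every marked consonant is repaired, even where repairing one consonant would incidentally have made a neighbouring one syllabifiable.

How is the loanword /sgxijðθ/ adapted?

xij

Substitution: /s/ → /l/, /g/ → /ʒ/, giving /lʒxijðθ/.
The consonants /l/, /ʒ/, /ð/, /θ/ cannot be parsed into a legal (C)V(C) syllable (at most one coda consonant is licensed; onsets are limited to one consonant).
Each unlicensed consonant is deleted: /l/, /ʒ/, /ð/, /θ/.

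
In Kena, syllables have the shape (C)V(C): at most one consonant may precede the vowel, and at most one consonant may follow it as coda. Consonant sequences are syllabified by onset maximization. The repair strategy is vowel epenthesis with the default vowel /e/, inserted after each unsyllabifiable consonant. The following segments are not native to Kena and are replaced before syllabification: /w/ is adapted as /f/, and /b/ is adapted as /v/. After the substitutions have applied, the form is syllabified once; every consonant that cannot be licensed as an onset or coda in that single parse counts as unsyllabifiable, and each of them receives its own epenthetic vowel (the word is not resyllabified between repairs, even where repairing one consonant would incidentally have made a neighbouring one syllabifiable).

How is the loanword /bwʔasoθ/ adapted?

Substitution: /b/ → /v/, /w/ → /f/, giving /vfʔasoθ/.
Syllabifying with onset maximization leaves /v/, /f/ stranded (at most one coda consonant is licensed; onsets are limited to one consonant).
Each unlicensed consonant becomes the onset of a new syllable: /v/ → /ve/, /f/ → /fe/.

vefeʔasoθ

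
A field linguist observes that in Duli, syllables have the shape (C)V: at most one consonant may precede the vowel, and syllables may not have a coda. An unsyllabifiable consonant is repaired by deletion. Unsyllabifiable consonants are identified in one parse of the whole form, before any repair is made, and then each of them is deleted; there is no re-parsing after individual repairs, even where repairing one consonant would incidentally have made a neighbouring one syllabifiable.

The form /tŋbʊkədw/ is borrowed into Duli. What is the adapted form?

Under (C)V, the unsyllabifiable consonants are /t/, /ŋ/, /d/, /w/ (no codas are permitted; onsets are limited to one consonant).
Deletion applies to /t/, /ŋ/, /d/, /w/.

bʊkə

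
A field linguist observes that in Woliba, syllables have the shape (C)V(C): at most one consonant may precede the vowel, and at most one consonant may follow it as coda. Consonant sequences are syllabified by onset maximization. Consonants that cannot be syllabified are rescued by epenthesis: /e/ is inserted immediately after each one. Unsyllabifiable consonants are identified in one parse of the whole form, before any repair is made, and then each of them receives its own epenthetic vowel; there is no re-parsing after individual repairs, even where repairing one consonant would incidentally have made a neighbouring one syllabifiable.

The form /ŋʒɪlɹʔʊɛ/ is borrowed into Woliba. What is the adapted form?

ŋeʒɪlɹeʔʊɛ

Under (C)V(C), the unsyllabifiable consonants are /ŋ/, /ɹ/ (at most one coda consonant is licensed; onsets are limited to one consonant).
Each unlicensed consonant becomes the onset of a new syllable: /ŋ/ → /ŋe/, /ɹ/ → /ɹe/.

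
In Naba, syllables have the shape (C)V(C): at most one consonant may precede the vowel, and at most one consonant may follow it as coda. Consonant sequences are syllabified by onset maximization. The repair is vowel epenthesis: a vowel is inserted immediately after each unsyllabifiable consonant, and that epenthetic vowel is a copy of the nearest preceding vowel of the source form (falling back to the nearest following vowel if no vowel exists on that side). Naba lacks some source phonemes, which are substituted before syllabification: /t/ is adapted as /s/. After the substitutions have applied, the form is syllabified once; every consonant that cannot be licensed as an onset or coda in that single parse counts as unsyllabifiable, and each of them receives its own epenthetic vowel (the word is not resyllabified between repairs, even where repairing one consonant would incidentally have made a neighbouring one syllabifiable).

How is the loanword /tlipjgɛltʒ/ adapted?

Substitution: /t/ → /s/, giving /slipjgɛlsʒ/.
The consonants /s/, /j/, /s/, /ʒ/ cannot be parsed into a legal (C)V(C) syllable (at most one coda consonant is licensed; onsets are limited to one consonant).
Each unlicensed consonant becomes the onset of a new syllable: /s/ → /si/, /j/ → /ji/, /s/ → /sɛ/, /ʒ/ → /ʒɛ/.

silipjigɛlsɛʒɛ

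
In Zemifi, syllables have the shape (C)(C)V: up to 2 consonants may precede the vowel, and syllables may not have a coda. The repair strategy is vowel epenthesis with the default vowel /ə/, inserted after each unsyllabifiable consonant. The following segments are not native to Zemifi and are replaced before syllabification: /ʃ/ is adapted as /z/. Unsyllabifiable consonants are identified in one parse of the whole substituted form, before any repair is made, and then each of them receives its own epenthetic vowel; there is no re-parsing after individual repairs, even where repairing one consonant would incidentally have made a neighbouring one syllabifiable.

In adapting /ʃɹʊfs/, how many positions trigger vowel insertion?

After substitution the input is /zɹʊfs/.
The unsyllabifiable consonants are /f/, /s/; each receives one epenthetic vowel.

2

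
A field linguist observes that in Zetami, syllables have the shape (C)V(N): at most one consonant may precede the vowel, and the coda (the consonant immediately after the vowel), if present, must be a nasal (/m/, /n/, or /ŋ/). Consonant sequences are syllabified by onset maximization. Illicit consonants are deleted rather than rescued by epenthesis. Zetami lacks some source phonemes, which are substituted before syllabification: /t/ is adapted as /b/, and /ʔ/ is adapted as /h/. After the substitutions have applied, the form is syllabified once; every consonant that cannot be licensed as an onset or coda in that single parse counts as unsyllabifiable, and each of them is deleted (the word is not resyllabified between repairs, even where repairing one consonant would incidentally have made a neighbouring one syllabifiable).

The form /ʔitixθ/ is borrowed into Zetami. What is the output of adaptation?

Substitution: /ʔ/ → /h/, /t/ → /b/, giving /hibixθ/.
Syllabifying with onset maximization leaves /x/, /θ/ stranded (only a nasal (/m/, /n/, or /ŋ/) is licensed in coda position; onsets are limited to one consonant).
Deleting the stranded consonants removes /x/, /θ/.

hibi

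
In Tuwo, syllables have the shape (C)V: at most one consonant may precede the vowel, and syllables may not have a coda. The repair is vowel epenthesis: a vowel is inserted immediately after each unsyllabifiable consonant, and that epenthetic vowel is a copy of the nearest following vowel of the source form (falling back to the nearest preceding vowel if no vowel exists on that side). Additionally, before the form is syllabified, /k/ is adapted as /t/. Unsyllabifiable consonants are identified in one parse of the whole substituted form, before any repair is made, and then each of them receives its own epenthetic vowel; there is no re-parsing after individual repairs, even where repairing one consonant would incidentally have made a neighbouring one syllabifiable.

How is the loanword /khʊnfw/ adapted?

tʊhʊnʊfʊwʊ

Substitution: /k/ → /t/, giving /thʊnfw/.
Under (C)V, the unsyllabifiable consonants are /t/, /n/, /f/, /w/ (no codas are permitted; onsets are limited to one consonant).
Inserting the epenthetic vowel yields /t/ → /tʊ/, /n/ → /nʊ/, /f/ → /fʊ/, /w/ → /wʊ/.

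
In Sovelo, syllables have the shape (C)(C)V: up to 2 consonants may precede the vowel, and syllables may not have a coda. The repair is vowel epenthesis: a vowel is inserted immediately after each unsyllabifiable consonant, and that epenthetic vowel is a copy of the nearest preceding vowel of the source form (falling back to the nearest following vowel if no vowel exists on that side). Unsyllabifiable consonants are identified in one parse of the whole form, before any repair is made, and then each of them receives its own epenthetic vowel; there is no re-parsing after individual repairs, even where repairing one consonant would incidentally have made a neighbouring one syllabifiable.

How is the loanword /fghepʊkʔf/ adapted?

Syllabifying with onset maximization leaves /f/, /k/, /ʔ/, /f/ stranded (no codas are permitted; onsets may contain at most 2 consonants).
Inserting the epenthetic vowel yields /f/ → /fe/, /k/ → /kʊ/, /ʔ/ → /ʔʊ/, /f/ → /fʊ/.

feghepʊkʊʔʊfʊ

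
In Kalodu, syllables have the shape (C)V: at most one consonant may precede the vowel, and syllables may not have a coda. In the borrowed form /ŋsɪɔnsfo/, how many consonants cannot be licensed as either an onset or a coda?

3

Syllabifying with onset maximization leaves /ŋ/, /n/, /s/ stranded (no codas are permitted; onsets are limited to one consonant).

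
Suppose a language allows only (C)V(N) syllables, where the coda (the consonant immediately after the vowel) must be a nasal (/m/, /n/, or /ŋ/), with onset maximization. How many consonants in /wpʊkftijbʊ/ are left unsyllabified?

4

Syllabifying with onset maximization leaves /w/, /k/, /f/, /j/ stranded (only a nasal (/m/, /n/, or /ŋ/) is licensed in coda position; onsets are limited to one consonant).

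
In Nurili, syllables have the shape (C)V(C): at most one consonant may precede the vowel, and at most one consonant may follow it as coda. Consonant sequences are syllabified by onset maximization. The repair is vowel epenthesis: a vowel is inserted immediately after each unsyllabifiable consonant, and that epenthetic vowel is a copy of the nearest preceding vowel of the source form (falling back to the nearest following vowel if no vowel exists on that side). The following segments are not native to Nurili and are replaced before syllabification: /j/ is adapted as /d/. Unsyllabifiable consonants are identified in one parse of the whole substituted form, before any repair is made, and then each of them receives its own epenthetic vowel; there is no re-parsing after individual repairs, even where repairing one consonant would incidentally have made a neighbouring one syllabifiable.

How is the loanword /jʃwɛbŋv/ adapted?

dɛʃɛwɛbŋɛvɛ

Substitution: /j/ → /d/, giving /dʃwɛbŋv/.
The consonants /d/, /ʃ/, /ŋ/, /v/ cannot be parsed into a legal (C)V(C) syllable (at most one coda consonant is licensed; onsets are limited to one consonant).
Each unlicensed consonant becomes the onset of a new syllable: /d/ → /dɛ/, /ʃ/ → /ʃɛ/, /ŋ/ → /ŋɛ/, /v/ → /vɛ/.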